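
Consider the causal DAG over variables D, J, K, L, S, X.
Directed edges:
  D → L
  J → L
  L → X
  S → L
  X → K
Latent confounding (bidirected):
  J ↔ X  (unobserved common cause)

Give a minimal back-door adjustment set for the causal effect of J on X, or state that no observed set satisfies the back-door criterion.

J→X: no observed back-door set.

desc(J)\{J}={K,L,X}; candidates ⊆ {D,S}.
J↔X: latent back-door arc(s) into J.
size 0: {}; under {} J still reaches {K,X} ∋ X.
size 1: {D}, {S}; under {D} J still reaches {K,X} ∋ X.
size 2: {D,S}; under {D,S} J still reaches {K,X} ∋ X.
J↔X cannot be blocked by any observed set — no back-door set.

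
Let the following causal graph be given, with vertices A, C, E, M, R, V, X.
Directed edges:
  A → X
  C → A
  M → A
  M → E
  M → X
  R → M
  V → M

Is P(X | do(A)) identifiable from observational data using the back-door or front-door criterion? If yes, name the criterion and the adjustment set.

P(X|do(A)): backdoor, adjust for {M}.

desc(A)\{A}={X}; candidates ⊆ {C,E,M,R,V}.
size 0: {}; under {} A still reaches {C,E,M,R,V,X} ∋ X.
{M}: A⊥X given {M} in G with A→· removed — back-door holds.
P(X|do(A)) = Σ_{M} P(X|A,M)·P(M).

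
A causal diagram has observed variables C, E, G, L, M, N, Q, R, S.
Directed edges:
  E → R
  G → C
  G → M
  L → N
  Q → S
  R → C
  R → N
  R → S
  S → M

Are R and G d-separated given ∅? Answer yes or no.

Bayes-Ball from R | ∅ reaches {C,E,M,N,S}.
G ∉ reach(R|∅) ⇒ R ⊥ G | ∅.

Yes — R ⊥ G | ∅.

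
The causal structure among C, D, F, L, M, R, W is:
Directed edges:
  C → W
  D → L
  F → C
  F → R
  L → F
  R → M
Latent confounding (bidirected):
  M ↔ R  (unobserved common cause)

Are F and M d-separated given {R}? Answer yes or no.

Bayes-Ball from F | {R} reaches {C,D,L,M,W}.
M ∈ reach(F|{R}) ⇒ F ⊥̸ M | {R}.

No — F and M are d-connected given {R}.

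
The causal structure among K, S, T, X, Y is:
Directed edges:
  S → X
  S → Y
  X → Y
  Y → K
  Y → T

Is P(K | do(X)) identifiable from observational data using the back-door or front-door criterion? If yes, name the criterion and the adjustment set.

desc(X)\{X}={K,T,Y}; candidates ⊆ {S}.
size 0: {}; under {} X still reaches {K,S,T,Y} ∋ K.
{S}: X⊥K given {S} in G with X→· removed — back-door holds.
P(K|do(X)) = Σ_{S} P(K|X,S)·P(S).

P(K|do(X)): backdoor, adjust for {S}.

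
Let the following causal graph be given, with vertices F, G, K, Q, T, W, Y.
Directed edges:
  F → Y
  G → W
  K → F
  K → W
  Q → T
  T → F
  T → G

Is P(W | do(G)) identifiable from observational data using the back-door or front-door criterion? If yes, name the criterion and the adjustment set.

P(W|do(G)): backdoor, adjust for ∅.

desc(G)\{G}={W}; candidates ⊆ {F,K,Q,T,Y}.
∅: G⊥W given ∅ in G with G→· removed — back-door holds.
P(W|do(G)) = P(W|G) — no adjustment needed.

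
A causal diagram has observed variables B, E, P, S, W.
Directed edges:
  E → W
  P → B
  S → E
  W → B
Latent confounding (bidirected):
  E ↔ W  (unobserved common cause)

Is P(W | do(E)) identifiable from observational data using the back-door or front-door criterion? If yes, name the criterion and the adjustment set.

desc(E)\{E}={B,W}; candidates ⊆ {P,S}.
E↔W: latent back-door arc(s) into E.
size 0: {}; under {} E still reaches {B,S,W} ∋ W.
size 1: {P}, {S}; under {P} E still reaches {B,S,W} ∋ W.
size 2: {P,S}; under {P,S} E still reaches {B,W} ∋ W.
E↔W cannot be blocked by any observed set — no back-door set.
No mediator lies on a directed E→…→W path.
Neither criterion identifies P(W|do(E)) in this graph.

P(W|do(E)): not identifiable (no BD/FD set).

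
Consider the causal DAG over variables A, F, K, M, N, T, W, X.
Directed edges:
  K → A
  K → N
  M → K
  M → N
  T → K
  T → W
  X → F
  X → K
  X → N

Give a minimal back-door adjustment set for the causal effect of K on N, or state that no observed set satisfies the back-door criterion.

K→N: minimal back-door set {M, X}.

desc(K)\{K}={A,N}; candidates ⊆ {F,M,T,W,X}.
size 0: {}; under {} K still reaches {F,M,N,T,W,X} ∋ N.
size 1: {F}, {M}, {T} …(+2); under {F} K still reaches {M,N,T,W,X} ∋ N.
{M,X}: K⊥N given {M,X} in G with K→· removed — back-door holds.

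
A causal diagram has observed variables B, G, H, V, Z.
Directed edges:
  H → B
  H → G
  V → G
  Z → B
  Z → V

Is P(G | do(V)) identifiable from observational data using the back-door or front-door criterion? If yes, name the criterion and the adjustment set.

desc(V)\{V}={G}; candidates ⊆ {B,H,Z}.
∅: V⊥G given ∅ in G with V→· removed — back-door holds.
P(G|do(V)) = P(G|V) — no adjustment needed.

P(G|do(V)): backdoor, adjust for ∅.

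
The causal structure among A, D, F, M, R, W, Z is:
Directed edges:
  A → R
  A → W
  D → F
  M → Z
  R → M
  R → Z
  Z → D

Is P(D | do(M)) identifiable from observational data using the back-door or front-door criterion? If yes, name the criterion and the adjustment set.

desc(M)\{M}={D,F,Z}; candidates ⊆ {A,R,W}.
size 0: {}; under {} M still reaches {A,D,F,R,W,Z} ∋ D.
{R}: M⊥D given {R} in G with M→· removed — back-door holds.
P(D|do(M)) = Σ_{R} P(D|M,R)·P(R).

P(D|do(M)): backdoor, adjust for {R}.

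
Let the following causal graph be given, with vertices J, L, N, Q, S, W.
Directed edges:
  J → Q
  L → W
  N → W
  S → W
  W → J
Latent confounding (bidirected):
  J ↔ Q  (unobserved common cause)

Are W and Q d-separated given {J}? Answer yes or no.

Bayes-Ball from W | {J} reaches {L,N,Q,S}.
Q ∈ reach(W|{J}) ⇒ W ⊥̸ Q | {J}.

No — W and Q are d-connected given {J}.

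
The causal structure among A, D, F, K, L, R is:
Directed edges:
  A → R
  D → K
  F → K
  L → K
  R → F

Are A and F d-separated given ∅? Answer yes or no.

No — A and F are d-connected given ∅.

Bayes-Ball from A | ∅ reaches {F,K,R}.
F ∈ reach(A|∅) ⇒ A ⊥̸ F | ∅.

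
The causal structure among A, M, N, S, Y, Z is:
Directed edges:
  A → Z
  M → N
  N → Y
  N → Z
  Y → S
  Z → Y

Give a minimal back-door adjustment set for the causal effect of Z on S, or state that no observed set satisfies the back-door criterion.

desc(Z)\{Z}={S,Y}; candidates ⊆ {A,M,N}.
size 0: {}; under {} Z still reaches {A,M,N,S,Y} ∋ S.
{N}: Z⊥S given {N} in G with Z→· removed — back-door holds.

Z→S: minimal back-door set {N}.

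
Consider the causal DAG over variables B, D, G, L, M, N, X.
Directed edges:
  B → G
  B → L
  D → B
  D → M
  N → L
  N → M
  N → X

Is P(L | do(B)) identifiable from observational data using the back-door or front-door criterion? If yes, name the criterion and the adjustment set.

desc(B)\{B}={G,L}; candidates ⊆ {D,M,N,X}.
∅: B⊥L given ∅ in G with B→· removed — back-door holds.
P(L|do(B)) = P(L|B) — no adjustment needed.

P(L|do(B)): backdoor, adjust for ∅.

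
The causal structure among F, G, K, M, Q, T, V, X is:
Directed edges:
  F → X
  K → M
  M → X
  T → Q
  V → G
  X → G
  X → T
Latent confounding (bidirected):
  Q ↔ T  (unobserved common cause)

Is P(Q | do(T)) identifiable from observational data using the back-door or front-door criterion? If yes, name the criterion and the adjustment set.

P(Q|do(T)): not identifiable (no BD/FD set).

desc(T)\{T}={Q}; candidates ⊆ {F,G,K,M,V,X}.
T↔Q: latent back-door arc(s) into T.
size 0: {}; under {} T still reaches {F,G,K,M,Q,X} ∋ Q.
size 1: {F}, {G}, {K} …(+3); under {F} T still reaches {G,K,M,Q,X} ∋ Q.
size 2: {F,G}, {F,K}, {F,M} …(+12); under {F,G} T still reaches {K,M,Q,V,X} ∋ Q.
T↔Q cannot be blocked by any observed set — no back-door set.
No mediator lies on a directed T→…→Q path.
Neither criterion identifies P(Q|do(T)) in this graph.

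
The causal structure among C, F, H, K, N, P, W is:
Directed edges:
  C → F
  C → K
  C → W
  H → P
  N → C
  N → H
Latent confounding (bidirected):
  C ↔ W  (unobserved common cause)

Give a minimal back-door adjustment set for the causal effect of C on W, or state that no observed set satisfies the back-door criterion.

desc(C)\{C}={F,K,W}; candidates ⊆ {H,N,P}.
C↔W: latent back-door arc(s) into C.
size 0: {}; under {} C still reaches {H,N,P,W} ∋ W.
size 1: {H}, {N}, {P}; under {H} C still reaches {N,W} ∋ W.
size 2: {H,N}, {H,P}, {N,P}; under {H,N} C still reaches {W} ∋ W.
C↔W cannot be blocked by any observed set — no back-door set.

C→W: no observed back-door set.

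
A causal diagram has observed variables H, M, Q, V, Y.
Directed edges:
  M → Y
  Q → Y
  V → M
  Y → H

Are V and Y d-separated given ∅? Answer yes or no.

No — V and Y are d-connected given ∅.

Bayes-Ball from V | ∅ reaches {H,M,Y}.
Y ∈ reach(V|∅) ⇒ V ⊥̸ Y | ∅.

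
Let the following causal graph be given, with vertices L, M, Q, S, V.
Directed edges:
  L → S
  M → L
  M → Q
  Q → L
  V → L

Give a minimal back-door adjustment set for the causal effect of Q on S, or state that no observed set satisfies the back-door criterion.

Q→S: minimal back-door set {M}.

desc(Q)\{Q}={L,S}; candidates ⊆ {M,V}.
size 0: {}; under {} Q still reaches {L,M,S} ∋ S.
{M}: Q⊥S given {M} in G with Q→· removed — back-door holds.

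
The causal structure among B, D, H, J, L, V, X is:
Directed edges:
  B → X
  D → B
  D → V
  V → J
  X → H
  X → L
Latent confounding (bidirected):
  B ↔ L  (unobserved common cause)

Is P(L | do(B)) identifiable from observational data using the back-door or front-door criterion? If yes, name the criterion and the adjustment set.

desc(B)\{B}={H,L,X}; candidates ⊆ {D,J,V}.
B↔L: latent back-door arc(s) into B.
size 0: {}; under {} B still reaches {D,J,L,V} ∋ L.
size 1: {D}, {J}, {V}; under {D} B still reaches {L} ∋ L.
size 2: {D,J}, {D,V}, {J,V}; under {D,J} B still reaches {L} ∋ L.
B↔L cannot be blocked by any observed set — no back-door set.
{X}: (i) intercepts every directed B→L path; (ii) no back-door B→{X}; (iii) {B} blocks every back-door {X}→L. Front-door holds.
P(L|do(B)) = Σ_{X} P(X|B) Σ_{B'} P(L|X,B')P(B').

P(L|do(B)): frontdoor, adjust for {X}.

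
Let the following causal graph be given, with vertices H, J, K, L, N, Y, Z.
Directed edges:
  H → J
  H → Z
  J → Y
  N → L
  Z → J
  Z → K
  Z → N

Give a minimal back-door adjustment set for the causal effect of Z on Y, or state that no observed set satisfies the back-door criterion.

desc(Z)\{Z}={J,K,L,N,Y}; candidates ⊆ {H}.
size 0: {}; under {} Z still reaches {H,J,Y} ∋ Y.
{H}: Z⊥Y given {H} in G with Z→· removed — back-door holds.

Z→Y: minimal back-door set {H}.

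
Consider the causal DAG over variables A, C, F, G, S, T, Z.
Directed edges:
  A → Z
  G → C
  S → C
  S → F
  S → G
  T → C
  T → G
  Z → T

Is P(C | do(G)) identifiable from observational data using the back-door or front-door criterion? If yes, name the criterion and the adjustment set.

desc(G)\{G}={C}; candidates ⊆ {A,F,S,T,Z}.
size 0: {}; under {} G still reaches {A,C,F,S,T,Z} ∋ C.
size 1: {A}, {F}, {S} …(+2); under {A} G still reaches {C,F,S,T,Z} ∋ C.
{S,T}: G⊥C given {S,T} in G with G→· removed — back-door holds.
P(C|do(G)) = Σ_{S,T} P(C|G,S,T)·P(S,T).

P(C|do(G)): backdoor, adjust for {S, T}.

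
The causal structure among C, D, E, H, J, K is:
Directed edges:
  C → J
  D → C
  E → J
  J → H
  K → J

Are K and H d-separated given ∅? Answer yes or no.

Bayes-Ball from K | ∅ reaches {H,J}.
H ∈ reach(K|∅) ⇒ K ⊥̸ H | ∅.

No — K and H are d-connected given ∅.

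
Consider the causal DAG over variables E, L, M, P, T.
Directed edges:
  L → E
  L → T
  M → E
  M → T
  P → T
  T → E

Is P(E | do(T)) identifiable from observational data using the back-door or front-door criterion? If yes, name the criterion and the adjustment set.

desc(T)\{T}={E}; candidates ⊆ {L,M,P}.
size 0: {}; under {} T still reaches {E,L,M,P} ∋ E.
size 1: {L}, {M}, {P}; under {L} T still reaches {E,M,P} ∋ E.
{L,M}: T⊥E given {L,M} in G with T→· removed — back-door holds.
P(E|do(T)) = Σ_{L,M} P(E|T,L,M)·P(L,M).

P(E|do(T)): backdoor, adjust for {L, M}.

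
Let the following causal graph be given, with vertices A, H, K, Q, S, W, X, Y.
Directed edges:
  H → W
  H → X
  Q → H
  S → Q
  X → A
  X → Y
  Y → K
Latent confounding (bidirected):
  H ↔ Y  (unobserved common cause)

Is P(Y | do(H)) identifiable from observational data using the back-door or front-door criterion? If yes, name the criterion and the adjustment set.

desc(H)\{H}={A,K,W,X,Y}; candidates ⊆ {Q,S}.
H↔Y: latent back-door arc(s) into H.
size 0: {}; under {} H still reaches {K,Q,S,Y} ∋ Y.
size 1: {Q}, {S}; under {Q} H still reaches {K,Y} ∋ Y.
size 2: {Q,S}; under {Q,S} H still reaches {K,Y} ∋ Y.
H↔Y cannot be blocked by any observed set — no back-door set.
{X}: (i) intercepts every directed H→Y path; (ii) no back-door H→{X}; (iii) {H} blocks every back-door {X}→Y. Front-door holds.
P(Y|do(H)) = Σ_{X} P(X|H) Σ_{H'} P(Y|X,H')P(H').

P(Y|do(H)): frontdoor, adjust for {X}.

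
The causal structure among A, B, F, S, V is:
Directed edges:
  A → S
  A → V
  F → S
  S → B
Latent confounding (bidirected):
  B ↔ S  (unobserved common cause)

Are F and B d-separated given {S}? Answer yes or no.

Bayes-Ball from F | {S} reaches {A,B,V}.
B ∈ reach(F|{S}) ⇒ F ⊥̸ B | {S}.

No — F and B are d-connected given {S}.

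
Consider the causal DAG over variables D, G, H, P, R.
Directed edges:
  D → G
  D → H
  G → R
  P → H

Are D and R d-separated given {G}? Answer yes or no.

Yes — D ⊥ R | {G}.

Bayes-Ball from D | {G} reaches {H}.
R ∉ reach(D|{G}) ⇒ D ⊥ R | {G}.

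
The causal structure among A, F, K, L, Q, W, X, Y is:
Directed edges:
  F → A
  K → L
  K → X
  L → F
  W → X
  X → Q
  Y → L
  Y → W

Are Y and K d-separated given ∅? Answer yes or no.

Yes — Y ⊥ K | ∅.

Bayes-Ball from Y | ∅ reaches {A,F,L,Q,W,X}.
K ∉ reach(Y|∅) ⇒ Y ⊥ K | ∅.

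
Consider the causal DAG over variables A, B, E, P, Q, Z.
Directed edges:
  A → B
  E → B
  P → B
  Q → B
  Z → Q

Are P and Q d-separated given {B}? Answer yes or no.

No — P and Q are d-connected given {B}.

Bayes-Ball from P | {B} reaches {A,E,Q,Z}.
Q ∈ reach(P|{B}) ⇒ P ⊥̸ Q | {B}.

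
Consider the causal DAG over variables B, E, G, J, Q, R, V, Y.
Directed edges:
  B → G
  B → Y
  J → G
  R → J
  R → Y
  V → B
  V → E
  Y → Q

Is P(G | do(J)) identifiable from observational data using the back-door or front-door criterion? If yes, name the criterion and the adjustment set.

P(G|do(J)): backdoor, adjust for ∅.

desc(J)\{J}={G}; candidates ⊆ {B,E,Q,R,V,Y}.
∅: J⊥G given ∅ in G with J→· removed — back-door holds.
P(G|do(J)) = P(G|J) — no adjustment needed.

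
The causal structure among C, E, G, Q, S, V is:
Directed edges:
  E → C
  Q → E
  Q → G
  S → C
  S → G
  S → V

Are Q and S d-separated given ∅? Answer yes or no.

Yes — Q ⊥ S | ∅.

Bayes-Ball from Q | ∅ reaches {C,E,G}.
S ∉ reach(Q|∅) ⇒ Q ⊥ S | ∅.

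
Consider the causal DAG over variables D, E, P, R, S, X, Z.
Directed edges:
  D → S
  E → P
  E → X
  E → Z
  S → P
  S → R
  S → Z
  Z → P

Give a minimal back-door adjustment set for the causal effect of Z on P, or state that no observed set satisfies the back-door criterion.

Z→P: minimal back-door set {E, S}.

desc(Z)\{Z}={P}; candidates ⊆ {D,E,R,S,X}.
size 0: {}; under {} Z still reaches {D,E,P,R,S,X} ∋ P.
size 1: {D}, {E}, {R} …(+2); under {D} Z still reaches {E,P,R,S,X} ∋ P.
{E,S}: Z⊥P given {E,S} in G with Z→· removed — back-door holds.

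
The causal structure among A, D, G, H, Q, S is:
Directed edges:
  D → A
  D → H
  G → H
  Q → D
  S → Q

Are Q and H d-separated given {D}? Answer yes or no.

Yes — Q ⊥ H | {D}.

Bayes-Ball from Q | {D} reaches {S}.
H ∉ reach(Q|{D}) ⇒ Q ⊥ H | {D}.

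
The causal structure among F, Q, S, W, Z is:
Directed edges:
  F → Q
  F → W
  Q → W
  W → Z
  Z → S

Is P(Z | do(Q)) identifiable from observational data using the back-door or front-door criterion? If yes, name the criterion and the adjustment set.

desc(Q)\{Q}={S,W,Z}; candidates ⊆ {F}.
size 0: {}; under {} Q still reaches {F,S,W,Z} ∋ Z.
{F}: Q⊥Z given {F} in G with Q→· removed — back-door holds.
P(Z|do(Q)) = Σ_{F} P(Z|Q,F)·P(F).

P(Z|do(Q)): backdoor, adjust for {F}.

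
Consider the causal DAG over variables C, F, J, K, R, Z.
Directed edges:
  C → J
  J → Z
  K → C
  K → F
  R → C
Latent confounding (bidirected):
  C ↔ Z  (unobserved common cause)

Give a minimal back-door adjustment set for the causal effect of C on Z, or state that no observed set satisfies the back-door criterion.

desc(C)\{C}={J,Z}; candidates ⊆ {F,K,R}.
C↔Z: latent back-door arc(s) into C.
size 0: {}; under {} C still reaches {F,K,R,Z} ∋ Z.
size 1: {F}, {K}, {R}; under {F} C still reaches {K,R,Z} ∋ Z.
size 2: {F,K}, {F,R}, {K,R}; under {F,K} C still reaches {R,Z} ∋ Z.
C↔Z cannot be blocked by any observed set — no back-door set.

C→Z: no observed back-door set.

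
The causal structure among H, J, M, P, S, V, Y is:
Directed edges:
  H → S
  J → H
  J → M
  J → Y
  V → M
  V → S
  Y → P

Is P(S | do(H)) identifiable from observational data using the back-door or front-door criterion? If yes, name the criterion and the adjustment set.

P(S|do(H)): backdoor, adjust for ∅.

desc(H)\{H}={S}; candidates ⊆ {J,M,P,V,Y}.
∅: H⊥S given ∅ in G with H→· removed — back-door holds.
P(S|do(H)) = P(S|H) — no adjustment needed.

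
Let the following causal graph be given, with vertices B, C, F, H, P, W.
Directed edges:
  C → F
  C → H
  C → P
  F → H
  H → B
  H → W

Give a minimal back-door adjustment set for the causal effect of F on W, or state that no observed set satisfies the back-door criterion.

desc(F)\{F}={B,H,W}; candidates ⊆ {C,P}.
size 0: {}; under {} F still reaches {B,C,H,P,W} ∋ W.
{C}: F⊥W given {C} in G with F→· removed — back-door holds.

F→W: minimal back-door set {C}.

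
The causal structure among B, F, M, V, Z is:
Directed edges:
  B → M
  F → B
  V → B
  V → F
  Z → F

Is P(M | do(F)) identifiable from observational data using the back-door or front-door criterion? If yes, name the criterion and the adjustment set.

desc(F)\{F}={B,M}; candidates ⊆ {V,Z}.
size 0: {}; under {} F still reaches {B,M,V,Z} ∋ M.
{V}: F⊥M given {V} in G with F→· removed — back-door holds.
P(M|do(F)) = Σ_{V} P(M|F,V)·P(V).

P(M|do(F)): backdoor, adjust for {V}.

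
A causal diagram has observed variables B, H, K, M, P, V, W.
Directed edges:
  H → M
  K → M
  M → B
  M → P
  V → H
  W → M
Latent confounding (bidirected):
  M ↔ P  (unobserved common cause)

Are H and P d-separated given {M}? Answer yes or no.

Bayes-Ball from H | {M} reaches {K,P,V,W}.
P ∈ reach(H|{M}) ⇒ H ⊥̸ P | {M}.

No — H and P are d-connected given {M}.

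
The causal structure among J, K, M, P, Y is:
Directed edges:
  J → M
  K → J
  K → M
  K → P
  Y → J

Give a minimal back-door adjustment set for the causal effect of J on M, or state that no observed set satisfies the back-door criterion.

desc(J)\{J}={M}; candidates ⊆ {K,P,Y}.
size 0: {}; under {} J still reaches {K,M,P,Y} ∋ M.
{K}: J⊥M given {K} in G with J→· removed — back-door holds.

J→M: minimal back-door set {K}.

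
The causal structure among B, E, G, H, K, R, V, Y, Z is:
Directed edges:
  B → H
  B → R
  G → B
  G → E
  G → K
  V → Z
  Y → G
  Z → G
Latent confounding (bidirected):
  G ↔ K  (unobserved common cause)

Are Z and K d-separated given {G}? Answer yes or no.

Bayes-Ball from Z | {G} reaches {K,V,Y}.
K ∈ reach(Z|{G}) ⇒ Z ⊥̸ K | {G}.

No — Z and K are d-connected given {G}.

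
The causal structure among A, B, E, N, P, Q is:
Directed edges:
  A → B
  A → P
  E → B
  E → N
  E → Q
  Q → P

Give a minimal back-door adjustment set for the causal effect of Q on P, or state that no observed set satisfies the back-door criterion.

Q→P: minimal back-door set ∅.

desc(Q)\{Q}={P}; candidates ⊆ {A,B,E,N}.
∅: Q⊥P given ∅ in G with Q→· removed — back-door holds.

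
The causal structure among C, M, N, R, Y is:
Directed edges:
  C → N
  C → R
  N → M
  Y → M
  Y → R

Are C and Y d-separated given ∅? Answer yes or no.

Bayes-Ball from C | ∅ reaches {M,N,R}.
Y ∉ reach(C|∅) ⇒ C ⊥ Y | ∅.

Yes — C ⊥ Y | ∅.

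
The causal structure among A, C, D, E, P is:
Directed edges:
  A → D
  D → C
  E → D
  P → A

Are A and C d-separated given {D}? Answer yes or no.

Yes — A ⊥ C | {D}.

Bayes-Ball from A | {D} reaches {E,P}.
C ∉ reach(A|{D}) ⇒ A ⊥ C | {D}.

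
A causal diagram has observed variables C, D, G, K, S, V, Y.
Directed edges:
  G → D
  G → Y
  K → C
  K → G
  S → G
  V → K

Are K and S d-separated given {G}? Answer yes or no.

No — K and S are d-connected given {G}.

Bayes-Ball from K | {G} reaches {C,S,V}.
S ∈ reach(K|{G}) ⇒ K ⊥̸ S | {G}.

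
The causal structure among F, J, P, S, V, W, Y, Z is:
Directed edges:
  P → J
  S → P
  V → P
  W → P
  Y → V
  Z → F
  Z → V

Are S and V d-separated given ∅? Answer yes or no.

Bayes-Ball from S | ∅ reaches {J,P}.
V ∉ reach(S|∅) ⇒ S ⊥ V | ∅.

Yes — S ⊥ V | ∅.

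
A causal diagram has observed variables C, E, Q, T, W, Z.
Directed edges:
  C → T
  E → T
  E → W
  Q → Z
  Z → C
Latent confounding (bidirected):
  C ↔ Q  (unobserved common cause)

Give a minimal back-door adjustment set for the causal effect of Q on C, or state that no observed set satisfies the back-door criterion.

Q→C: no observed back-door set.

desc(Q)\{Q}={C,T,Z}; candidates ⊆ {E,W}.
Q↔C: latent back-door arc(s) into Q.
size 0: {}; under {} Q still reaches {C,T} ∋ C.
size 1: {E}, {W}; under {E} Q still reaches {C,T} ∋ C.
size 2: {E,W}; under {E,W} Q still reaches {C,T} ∋ C.
Q↔C cannot be blocked by any observed set — no back-door set.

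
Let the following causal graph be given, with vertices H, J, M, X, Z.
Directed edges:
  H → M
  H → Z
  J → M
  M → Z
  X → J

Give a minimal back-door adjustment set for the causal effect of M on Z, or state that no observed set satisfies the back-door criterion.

M→Z: minimal back-door set {H}.

desc(M)\{M}={Z}; candidates ⊆ {H,J,X}.
size 0: {}; under {} M still reaches {H,J,X,Z} ∋ Z.
{H}: M⊥Z given {H} in G with M→· removed — back-door holds.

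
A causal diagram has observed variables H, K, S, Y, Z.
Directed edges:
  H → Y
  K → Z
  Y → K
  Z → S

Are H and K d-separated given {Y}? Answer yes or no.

Bayes-Ball from H | {Y} reaches ∅.
K ∉ reach(H|{Y}) ⇒ H ⊥ K | {Y}.

Yes — H ⊥ K | {Y}.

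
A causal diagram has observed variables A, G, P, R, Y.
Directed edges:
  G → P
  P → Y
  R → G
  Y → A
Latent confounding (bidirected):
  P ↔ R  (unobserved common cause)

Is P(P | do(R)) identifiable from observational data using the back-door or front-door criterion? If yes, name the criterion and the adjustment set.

P(P|do(R)): frontdoor, adjust for {G}.

desc(R)\{R}={A,G,P,Y}; candidates ⊆ {—}.
R↔P: latent back-door arc(s) into R.
size 0: {}; under {} R still reaches {A,P,Y} ∋ P.
R↔P cannot be blocked by any observed set — no back-door set.
{G}: (i) intercepts every directed R→P path; (ii) no back-door R→{G}; (iii) {R} blocks every back-door {G}→P. Front-door holds.
P(P|do(R)) = Σ_{G} P(G|R) Σ_{R'} P(P|G,R')P(R').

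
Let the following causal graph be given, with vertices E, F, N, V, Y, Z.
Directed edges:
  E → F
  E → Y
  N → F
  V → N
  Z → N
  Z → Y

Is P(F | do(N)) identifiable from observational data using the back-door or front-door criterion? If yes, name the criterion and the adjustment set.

P(F|do(N)): backdoor, adjust for ∅.

desc(N)\{N}={F}; candidates ⊆ {E,V,Y,Z}.
∅: N⊥F given ∅ in G with N→· removed — back-door holds.
P(F|do(N)) = P(F|N) — no adjustment needed.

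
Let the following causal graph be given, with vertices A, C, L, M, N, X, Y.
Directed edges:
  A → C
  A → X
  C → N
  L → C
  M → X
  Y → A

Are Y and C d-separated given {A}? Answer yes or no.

Yes — Y ⊥ C | {A}.

Bayes-Ball from Y | {A} reaches ∅.
C ∉ reach(Y|{A}) ⇒ Y ⊥ C | {A}.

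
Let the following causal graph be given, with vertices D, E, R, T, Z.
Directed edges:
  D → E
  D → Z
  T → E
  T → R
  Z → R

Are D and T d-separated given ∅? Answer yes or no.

Yes — D ⊥ T | ∅.

Bayes-Ball from D | ∅ reaches {E,R,Z}.
T ∉ reach(D|∅) ⇒ D ⊥ T | ∅.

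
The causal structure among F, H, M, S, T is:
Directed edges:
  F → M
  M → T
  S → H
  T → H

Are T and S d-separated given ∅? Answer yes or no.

Bayes-Ball from T | ∅ reaches {F,H,M}.
S ∉ reach(T|∅) ⇒ T ⊥ S | ∅.

Yes — T ⊥ S | ∅.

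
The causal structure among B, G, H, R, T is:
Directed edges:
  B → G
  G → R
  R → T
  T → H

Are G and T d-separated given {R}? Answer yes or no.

Bayes-Ball from G | {R} reaches {B}.
T ∉ reach(G|{R}) ⇒ G ⊥ T | {R}.

Yes — G ⊥ T | {R}.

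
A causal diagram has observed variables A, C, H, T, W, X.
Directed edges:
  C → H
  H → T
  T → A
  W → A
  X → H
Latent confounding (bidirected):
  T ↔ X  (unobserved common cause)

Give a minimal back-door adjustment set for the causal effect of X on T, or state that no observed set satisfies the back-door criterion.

X→T: no observed back-door set.

desc(X)\{X}={A,H,T}; candidates ⊆ {C,W}.
X↔T: latent back-door arc(s) into X.
size 0: {}; under {} X still reaches {A,T} ∋ T.
size 1: {C}, {W}; under {C} X still reaches {A,T} ∋ T.
size 2: {C,W}; under {C,W} X still reaches {A,T} ∋ T.
X↔T cannot be blocked by any observed set — no back-door set.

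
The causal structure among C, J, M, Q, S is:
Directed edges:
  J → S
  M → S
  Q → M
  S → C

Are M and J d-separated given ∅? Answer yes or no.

Yes — M ⊥ J | ∅.

Bayes-Ball from M | ∅ reaches {C,Q,S}.
J ∉ reach(M|∅) ⇒ M ⊥ J | ∅.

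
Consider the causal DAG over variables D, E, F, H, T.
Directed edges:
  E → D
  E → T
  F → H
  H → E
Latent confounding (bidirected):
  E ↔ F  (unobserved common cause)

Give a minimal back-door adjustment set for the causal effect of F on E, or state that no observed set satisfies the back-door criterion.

F→E: no observed back-door set.

desc(F)\{F}={D,E,H,T}; candidates ⊆ {—}.
F↔E: latent back-door arc(s) into F.
size 0: {}; under {} F still reaches {D,E,T} ∋ E.
F↔E cannot be blocked by any observed set — no back-door set.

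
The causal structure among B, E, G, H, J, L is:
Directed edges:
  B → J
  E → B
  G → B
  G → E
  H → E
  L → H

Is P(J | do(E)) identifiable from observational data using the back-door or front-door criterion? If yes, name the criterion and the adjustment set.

desc(E)\{E}={B,J}; candidates ⊆ {G,H,L}.
size 0: {}; under {} E still reaches {B,G,H,J,L} ∋ J.
{G}: E⊥J given {G} in G with E→· removed — back-door holds.
P(J|do(E)) = Σ_{G} P(J|E,G)·P(G).

P(J|do(E)): backdoor, adjust for {G}.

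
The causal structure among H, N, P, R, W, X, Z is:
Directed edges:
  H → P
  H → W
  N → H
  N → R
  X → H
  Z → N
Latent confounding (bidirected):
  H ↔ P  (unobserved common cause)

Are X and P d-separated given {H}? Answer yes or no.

No — X and P are d-connected given {H}.

Bayes-Ball from X | {H} reaches {N,P,R,Z}.
P ∈ reach(X|{H}) ⇒ X ⊥̸ P | {H}.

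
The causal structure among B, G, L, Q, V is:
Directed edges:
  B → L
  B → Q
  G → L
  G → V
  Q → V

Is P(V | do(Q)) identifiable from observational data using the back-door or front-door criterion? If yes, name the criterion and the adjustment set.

desc(Q)\{Q}={V}; candidates ⊆ {B,G,L}.
∅: Q⊥V given ∅ in G with Q→· removed — back-door holds.
P(V|do(Q)) = P(V|Q) — no adjustment needed.

P(V|do(Q)): backdoor, adjust for ∅.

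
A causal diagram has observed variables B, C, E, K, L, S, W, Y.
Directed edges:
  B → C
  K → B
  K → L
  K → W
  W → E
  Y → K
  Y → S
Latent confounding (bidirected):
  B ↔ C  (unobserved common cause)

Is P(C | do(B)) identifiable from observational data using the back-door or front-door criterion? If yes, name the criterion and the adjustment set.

P(C|do(B)): not identifiable (no BD/FD set).

desc(B)\{B}={C}; candidates ⊆ {E,K,L,S,W,Y}.
B↔C: latent back-door arc(s) into B.
size 0: {}; under {} B still reaches {C,E,K,L,S,W,Y} ∋ C.
size 1: {E}, {K}, {L} …(+3); under {E} B still reaches {C,K,L,S,W,Y} ∋ C.
size 2: {E,K}, {E,L}, {E,S} …(+12); under {E,K} B still reaches {C} ∋ C.
B↔C cannot be blocked by any observed set — no back-door set.
No mediator lies on a directed B→…→C path.
Neither criterion identifies P(C|do(B)) in this graph.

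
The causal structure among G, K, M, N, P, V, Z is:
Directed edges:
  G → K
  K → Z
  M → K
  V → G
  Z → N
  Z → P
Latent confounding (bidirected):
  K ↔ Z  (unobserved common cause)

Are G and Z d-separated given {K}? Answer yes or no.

No — G and Z are d-connected given {K}.

Bayes-Ball from G | {K} reaches {M,N,P,V,Z}.
Z ∈ reach(G|{K}) ⇒ G ⊥̸ Z | {K}.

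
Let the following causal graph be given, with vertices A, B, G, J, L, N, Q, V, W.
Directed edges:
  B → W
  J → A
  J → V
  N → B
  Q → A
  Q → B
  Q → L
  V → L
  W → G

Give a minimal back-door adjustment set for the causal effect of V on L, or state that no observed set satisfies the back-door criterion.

V→L: minimal back-door set ∅.

desc(V)\{V}={L}; candidates ⊆ {A,B,G,J,N,Q,W}.
∅: V⊥L given ∅ in G with V→· removed — back-door holds.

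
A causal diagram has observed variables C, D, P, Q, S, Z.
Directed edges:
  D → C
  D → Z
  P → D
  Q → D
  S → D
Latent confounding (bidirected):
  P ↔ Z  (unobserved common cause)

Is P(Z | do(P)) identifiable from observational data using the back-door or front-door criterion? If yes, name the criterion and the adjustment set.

desc(P)\{P}={C,D,Z}; candidates ⊆ {Q,S}.
P↔Z: latent back-door arc(s) into P.
size 0: {}; under {} P still reaches {Z} ∋ Z.
size 1: {Q}, {S}; under {Q} P still reaches {Z} ∋ Z.
size 2: {Q,S}; under {Q,S} P still reaches {Z} ∋ Z.
P↔Z cannot be blocked by any observed set — no back-door set.
{D}: (i) intercepts every directed P→Z path; (ii) no back-door P→{D}; (iii) {P} blocks every back-door {D}→Z. Front-door holds.
P(Z|do(P)) = Σ_{D} P(D|P) Σ_{P'} P(Z|D,P')P(P').

P(Z|do(P)): frontdoor, adjust for {D}.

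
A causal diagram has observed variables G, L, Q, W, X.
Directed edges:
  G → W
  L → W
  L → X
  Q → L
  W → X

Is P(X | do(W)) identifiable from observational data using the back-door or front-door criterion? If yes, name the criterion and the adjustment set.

desc(W)\{W}={X}; candidates ⊆ {G,L,Q}.
size 0: {}; under {} W still reaches {G,L,Q,X} ∋ X.
{L}: W⊥X given {L} in G with W→· removed — back-door holds.
P(X|do(W)) = Σ_{L} P(X|W,L)·P(L).

P(X|do(W)): backdoor, adjust for {L}.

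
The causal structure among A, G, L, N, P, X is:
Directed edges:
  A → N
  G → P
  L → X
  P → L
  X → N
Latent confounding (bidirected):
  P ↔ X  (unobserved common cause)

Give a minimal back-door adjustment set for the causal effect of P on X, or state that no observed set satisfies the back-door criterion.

P→X: no observed back-door set.

desc(P)\{P}={L,N,X}; candidates ⊆ {A,G}.
P↔X: latent back-door arc(s) into P.
size 0: {}; under {} P still reaches {G,N,X} ∋ X.
size 1: {A}, {G}; under {A} P still reaches {G,N,X} ∋ X.
size 2: {A,G}; under {A,G} P still reaches {N,X} ∋ X.
P↔X cannot be blocked by any observed set — no back-door set.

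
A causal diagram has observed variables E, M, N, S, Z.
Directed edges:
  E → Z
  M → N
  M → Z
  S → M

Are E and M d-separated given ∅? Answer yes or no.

Yes — E ⊥ M | ∅.

Bayes-Ball from E | ∅ reaches {Z}.
M ∉ reach(E|∅) ⇒ E ⊥ M | ∅.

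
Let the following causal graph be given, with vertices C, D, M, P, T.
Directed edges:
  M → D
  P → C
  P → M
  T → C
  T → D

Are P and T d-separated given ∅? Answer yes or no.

Bayes-Ball from P | ∅ reaches {C,D,M}.
T ∉ reach(P|∅) ⇒ P ⊥ T | ∅.

Yes — P ⊥ T | ∅.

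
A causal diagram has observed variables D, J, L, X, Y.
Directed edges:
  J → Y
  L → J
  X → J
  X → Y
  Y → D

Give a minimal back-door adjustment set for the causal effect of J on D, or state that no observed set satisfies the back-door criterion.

J→D: minimal back-door set {X}.

desc(J)\{J}={D,Y}; candidates ⊆ {L,X}.
size 0: {}; under {} J still reaches {D,L,X,Y} ∋ D.
{X}: J⊥D given {X} in G with J→· removed — back-door holds.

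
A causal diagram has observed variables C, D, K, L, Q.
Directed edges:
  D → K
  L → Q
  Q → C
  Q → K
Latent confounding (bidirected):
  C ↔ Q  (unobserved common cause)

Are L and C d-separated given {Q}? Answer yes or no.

No — L and C are d-connected given {Q}.

Bayes-Ball from L | {Q} reaches {C}.
C ∈ reach(L|{Q}) ⇒ L ⊥̸ C | {Q}.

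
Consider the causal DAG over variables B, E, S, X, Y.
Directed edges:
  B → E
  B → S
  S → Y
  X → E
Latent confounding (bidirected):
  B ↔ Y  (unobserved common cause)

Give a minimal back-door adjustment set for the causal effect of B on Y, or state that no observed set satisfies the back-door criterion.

desc(B)\{B}={E,S,Y}; candidates ⊆ {X}.
B↔Y: latent back-door arc(s) into B.
size 0: {}; under {} B still reaches {Y} ∋ Y.
size 1: {X}; under {X} B still reaches {Y} ∋ Y.
B↔Y cannot be blocked by any observed set — no back-door set.

B→Y: no observed back-door set.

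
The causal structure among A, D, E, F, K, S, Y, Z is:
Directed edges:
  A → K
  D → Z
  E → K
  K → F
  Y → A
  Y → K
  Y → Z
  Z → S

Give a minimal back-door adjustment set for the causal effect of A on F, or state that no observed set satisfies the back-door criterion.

A→F: minimal back-door set {Y}.

desc(A)\{A}={F,K}; candidates ⊆ {D,E,S,Y,Z}.
size 0: {}; under {} A still reaches {F,K,S,Y,Z} ∋ F.
{Y}: A⊥F given {Y} in G with A→· removed — back-door holds.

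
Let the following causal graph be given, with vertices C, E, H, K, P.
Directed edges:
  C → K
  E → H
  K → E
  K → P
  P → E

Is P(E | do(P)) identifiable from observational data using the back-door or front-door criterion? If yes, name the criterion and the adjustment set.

desc(P)\{P}={E,H}; candidates ⊆ {C,K}.
size 0: {}; under {} P still reaches {C,E,H,K} ∋ E.
{K}: P⊥E given {K} in G with P→· removed — back-door holds.
P(E|do(P)) = Σ_{K} P(E|P,K)·P(K).

P(E|do(P)): backdoor, adjust for {K}.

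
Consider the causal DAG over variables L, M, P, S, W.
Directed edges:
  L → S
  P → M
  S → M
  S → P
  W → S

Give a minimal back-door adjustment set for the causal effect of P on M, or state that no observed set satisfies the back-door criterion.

P→M: minimal back-door set {S}.

desc(P)\{P}={M}; candidates ⊆ {L,S,W}.
size 0: {}; under {} P still reaches {L,M,S,W} ∋ M.
{S}: P⊥M given {S} in G with P→· removed — back-door holds.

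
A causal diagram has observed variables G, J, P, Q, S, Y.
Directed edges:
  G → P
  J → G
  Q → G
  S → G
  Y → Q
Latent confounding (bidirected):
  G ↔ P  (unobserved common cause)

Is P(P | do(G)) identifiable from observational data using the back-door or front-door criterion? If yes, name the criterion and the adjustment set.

desc(G)\{G}={P}; candidates ⊆ {J,Q,S,Y}.
G↔P: latent back-door arc(s) into G.
size 0: {}; under {} G still reaches {J,P,Q,S,Y} ∋ P.
size 1: {J}, {Q}, {S} …(+1); under {J} G still reaches {P,Q,S,Y} ∋ P.
size 2: {J,Q}, {J,S}, {J,Y} …(+3); under {J,Q} G still reaches {P,S} ∋ P.
G↔P cannot be blocked by any observed set — no back-door set.
No mediator lies on a directed G→…→P path.
Neither criterion identifies P(P|do(G)) in this graph.

P(P|do(G)): not identifiable (no BD/FD set).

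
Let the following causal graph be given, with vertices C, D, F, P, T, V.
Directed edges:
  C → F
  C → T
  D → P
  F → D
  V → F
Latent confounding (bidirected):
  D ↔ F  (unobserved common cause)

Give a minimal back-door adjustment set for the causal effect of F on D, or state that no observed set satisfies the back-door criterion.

F→D: no observed back-door set.

desc(F)\{F}={D,P}; candidates ⊆ {C,T,V}.
F↔D: latent back-door arc(s) into F.
size 0: {}; under {} F still reaches {C,D,P,T,V} ∋ D.
size 1: {C}, {T}, {V}; under {C} F still reaches {D,P,V} ∋ D.
size 2: {C,T}, {C,V}, {T,V}; under {C,T} F still reaches {D,P,V} ∋ D.
F↔D cannot be blocked by any observed set — no back-door set.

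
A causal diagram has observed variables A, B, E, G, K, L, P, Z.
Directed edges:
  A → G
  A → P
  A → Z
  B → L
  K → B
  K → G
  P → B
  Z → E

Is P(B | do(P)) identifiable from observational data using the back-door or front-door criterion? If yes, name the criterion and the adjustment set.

P(B|do(P)): backdoor, adjust for ∅.

desc(P)\{P}={B,L}; candidates ⊆ {A,E,G,K,Z}.
∅: P⊥B given ∅ in G with P→· removed — back-door holds.
P(B|do(P)) = P(B|P) — no adjustment needed.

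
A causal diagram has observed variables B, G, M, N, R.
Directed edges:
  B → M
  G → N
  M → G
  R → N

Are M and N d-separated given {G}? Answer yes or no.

Yes — M ⊥ N | {G}.

Bayes-Ball from M | {G} reaches {B}.
N ∉ reach(M|{G}) ⇒ M ⊥ N | {G}.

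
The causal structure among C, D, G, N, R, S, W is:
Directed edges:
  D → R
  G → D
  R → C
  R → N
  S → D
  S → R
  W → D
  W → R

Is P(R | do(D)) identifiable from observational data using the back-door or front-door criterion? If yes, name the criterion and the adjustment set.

P(R|do(D)): backdoor, adjust for {S, W}.

desc(D)\{D}={C,N,R}; candidates ⊆ {G,S,W}.
size 0: {}; under {} D still reaches {C,G,N,R,S,W} ∋ R.
size 1: {G}, {S}, {W}; under {G} D still reaches {C,N,R,S,W} ∋ R.
{S,W}: D⊥R given {S,W} in G with D→· removed — back-door holds.
P(R|do(D)) = Σ_{S,W} P(R|D,S,W)·P(S,W).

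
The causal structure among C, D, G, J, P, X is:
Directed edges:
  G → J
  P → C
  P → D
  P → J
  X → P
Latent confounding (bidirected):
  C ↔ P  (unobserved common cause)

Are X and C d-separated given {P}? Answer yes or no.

Bayes-Ball from X | {P} reaches {C}.
C ∈ reach(X|{P}) ⇒ X ⊥̸ C | {P}.

No — X and C are d-connected given {P}.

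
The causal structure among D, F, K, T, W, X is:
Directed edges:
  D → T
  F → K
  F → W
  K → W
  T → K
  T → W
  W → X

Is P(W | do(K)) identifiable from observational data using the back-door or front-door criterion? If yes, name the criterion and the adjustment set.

desc(K)\{K}={W,X}; candidates ⊆ {D,F,T}.
size 0: {}; under {} K still reaches {D,F,T,W,X} ∋ W.
size 1: {D}, {F}, {T}; under {D} K still reaches {F,T,W,X} ∋ W.
{F,T}: K⊥W given {F,T} in G with K→· removed — back-door holds.
P(W|do(K)) = Σ_{F,T} P(W|K,F,T)·P(F,T).

P(W|do(K)): backdoor, adjust for {F, T}.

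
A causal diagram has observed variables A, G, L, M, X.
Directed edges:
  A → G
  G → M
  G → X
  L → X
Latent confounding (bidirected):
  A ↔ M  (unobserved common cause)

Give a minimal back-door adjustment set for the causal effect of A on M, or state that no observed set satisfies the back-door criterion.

desc(A)\{A}={G,M,X}; candidates ⊆ {L}.
A↔M: latent back-door arc(s) into A.
size 0: {}; under {} A still reaches {M} ∋ M.
size 1: {L}; under {L} A still reaches {M} ∋ M.
A↔M cannot be blocked by any observed set — no back-door set.

A→M: no observed back-door set.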